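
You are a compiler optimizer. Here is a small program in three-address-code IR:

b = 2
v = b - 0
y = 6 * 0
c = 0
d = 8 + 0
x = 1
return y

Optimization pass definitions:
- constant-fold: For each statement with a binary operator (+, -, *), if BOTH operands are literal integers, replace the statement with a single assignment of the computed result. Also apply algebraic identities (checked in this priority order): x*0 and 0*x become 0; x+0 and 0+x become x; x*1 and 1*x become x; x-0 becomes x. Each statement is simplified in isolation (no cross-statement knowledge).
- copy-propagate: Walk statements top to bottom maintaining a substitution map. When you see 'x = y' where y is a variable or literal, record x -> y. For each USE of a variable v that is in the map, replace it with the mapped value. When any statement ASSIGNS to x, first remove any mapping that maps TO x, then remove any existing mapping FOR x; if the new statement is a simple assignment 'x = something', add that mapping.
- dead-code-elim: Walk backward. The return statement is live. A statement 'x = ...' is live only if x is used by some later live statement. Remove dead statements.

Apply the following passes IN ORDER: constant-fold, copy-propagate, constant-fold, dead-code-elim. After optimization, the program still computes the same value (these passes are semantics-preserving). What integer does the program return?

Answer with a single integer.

Initial IR:
  b = 2
  v = b - 0
  y = 6 * 0
  c = 0
  d = 8 + 0
  x = 1
  return y
After constant-fold (7 stmts):
  b = 2
  v = b
  y = 0
  c = 0
  d = 8
  x = 1
  return y
After copy-propagate (7 stmts):
  b = 2
  v = 2
  y = 0
  c = 0
  d = 8
  x = 1
  return 0
After constant-fold (7 stmts):
  b = 2
  v = 2
  y = 0
  c = 0
  d = 8
  x = 1
  return 0
After dead-code-elim (1 stmts):
  return 0
Evaluate:
  b = 2  =>  b = 2
  v = b - 0  =>  v = 2
  y = 6 * 0  =>  y = 0
  c = 0  =>  c = 0
  d = 8 + 0  =>  d = 8
  x = 1  =>  x = 1
  return y = 0

Answer: 0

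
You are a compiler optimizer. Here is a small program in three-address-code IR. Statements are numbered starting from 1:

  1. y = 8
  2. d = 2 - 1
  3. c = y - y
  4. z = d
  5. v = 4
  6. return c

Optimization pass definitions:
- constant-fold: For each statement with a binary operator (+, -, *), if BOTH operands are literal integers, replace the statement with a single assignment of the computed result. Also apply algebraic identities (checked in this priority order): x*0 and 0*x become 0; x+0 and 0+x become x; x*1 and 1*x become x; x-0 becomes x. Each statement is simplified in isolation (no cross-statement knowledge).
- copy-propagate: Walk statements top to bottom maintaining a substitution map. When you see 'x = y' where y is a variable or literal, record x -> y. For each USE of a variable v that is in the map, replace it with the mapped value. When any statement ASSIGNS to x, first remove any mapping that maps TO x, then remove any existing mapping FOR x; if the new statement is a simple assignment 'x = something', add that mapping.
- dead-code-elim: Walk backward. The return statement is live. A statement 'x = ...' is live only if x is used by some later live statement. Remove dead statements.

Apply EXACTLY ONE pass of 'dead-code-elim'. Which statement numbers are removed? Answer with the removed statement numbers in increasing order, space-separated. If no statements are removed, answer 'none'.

Answer: 2 4 5

Derivation:
Backward liveness scan:
Stmt 1 'y = 8': KEEP (y is live); live-in = []
Stmt 2 'd = 2 - 1': DEAD (d not in live set ['y'])
Stmt 3 'c = y - y': KEEP (c is live); live-in = ['y']
Stmt 4 'z = d': DEAD (z not in live set ['c'])
Stmt 5 'v = 4': DEAD (v not in live set ['c'])
Stmt 6 'return c': KEEP (return); live-in = ['c']
Removed statement numbers: [2, 4, 5]
Surviving IR:
  y = 8
  c = y - y
  return c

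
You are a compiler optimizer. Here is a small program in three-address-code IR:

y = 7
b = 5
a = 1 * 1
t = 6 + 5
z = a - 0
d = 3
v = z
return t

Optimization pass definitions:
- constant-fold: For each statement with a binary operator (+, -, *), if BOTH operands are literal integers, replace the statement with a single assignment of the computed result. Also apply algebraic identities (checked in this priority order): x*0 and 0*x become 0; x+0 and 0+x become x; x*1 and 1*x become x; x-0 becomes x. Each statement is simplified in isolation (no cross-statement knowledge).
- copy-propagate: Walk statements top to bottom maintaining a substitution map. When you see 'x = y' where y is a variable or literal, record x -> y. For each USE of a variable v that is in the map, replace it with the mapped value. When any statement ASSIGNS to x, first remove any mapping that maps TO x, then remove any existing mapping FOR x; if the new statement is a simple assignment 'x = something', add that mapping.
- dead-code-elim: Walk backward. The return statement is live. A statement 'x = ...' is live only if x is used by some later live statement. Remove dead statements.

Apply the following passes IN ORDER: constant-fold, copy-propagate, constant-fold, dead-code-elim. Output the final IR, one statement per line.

Answer: return 11

Derivation:
Initial IR:
  y = 7
  b = 5
  a = 1 * 1
  t = 6 + 5
  z = a - 0
  d = 3
  v = z
  return t
After constant-fold (8 stmts):
  y = 7
  b = 5
  a = 1
  t = 11
  z = a
  d = 3
  v = z
  return t
After copy-propagate (8 stmts):
  y = 7
  b = 5
  a = 1
  t = 11
  z = 1
  d = 3
  v = 1
  return 11
After constant-fold (8 stmts):
  y = 7
  b = 5
  a = 1
  t = 11
  z = 1
  d = 3
  v = 1
  return 11
After dead-code-elim (1 stmts):
  return 11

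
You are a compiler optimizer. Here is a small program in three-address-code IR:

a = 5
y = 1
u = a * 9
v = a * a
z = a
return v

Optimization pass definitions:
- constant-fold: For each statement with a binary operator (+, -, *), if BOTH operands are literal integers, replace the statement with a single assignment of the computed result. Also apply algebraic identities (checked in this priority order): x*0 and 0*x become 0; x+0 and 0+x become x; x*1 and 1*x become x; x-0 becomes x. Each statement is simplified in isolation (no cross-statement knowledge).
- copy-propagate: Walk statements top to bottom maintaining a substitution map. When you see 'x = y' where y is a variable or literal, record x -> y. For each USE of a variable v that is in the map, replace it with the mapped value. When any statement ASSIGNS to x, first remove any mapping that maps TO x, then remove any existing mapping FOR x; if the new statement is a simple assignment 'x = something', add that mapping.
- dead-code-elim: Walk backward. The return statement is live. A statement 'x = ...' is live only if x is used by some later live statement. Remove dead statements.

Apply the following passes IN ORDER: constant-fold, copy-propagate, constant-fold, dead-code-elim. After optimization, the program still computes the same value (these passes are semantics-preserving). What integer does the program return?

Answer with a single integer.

Initial IR:
  a = 5
  y = 1
  u = a * 9
  v = a * a
  z = a
  return v
After constant-fold (6 stmts):
  a = 5
  y = 1
  u = a * 9
  v = a * a
  z = a
  return v
After copy-propagate (6 stmts):
  a = 5
  y = 1
  u = 5 * 9
  v = 5 * 5
  z = 5
  return v
After constant-fold (6 stmts):
  a = 5
  y = 1
  u = 45
  v = 25
  z = 5
  return v
After dead-code-elim (2 stmts):
  v = 25
  return v
Evaluate:
  a = 5  =>  a = 5
  y = 1  =>  y = 1
  u = a * 9  =>  u = 45
  v = a * a  =>  v = 25
  z = a  =>  z = 5
  return v = 25

Answer: 25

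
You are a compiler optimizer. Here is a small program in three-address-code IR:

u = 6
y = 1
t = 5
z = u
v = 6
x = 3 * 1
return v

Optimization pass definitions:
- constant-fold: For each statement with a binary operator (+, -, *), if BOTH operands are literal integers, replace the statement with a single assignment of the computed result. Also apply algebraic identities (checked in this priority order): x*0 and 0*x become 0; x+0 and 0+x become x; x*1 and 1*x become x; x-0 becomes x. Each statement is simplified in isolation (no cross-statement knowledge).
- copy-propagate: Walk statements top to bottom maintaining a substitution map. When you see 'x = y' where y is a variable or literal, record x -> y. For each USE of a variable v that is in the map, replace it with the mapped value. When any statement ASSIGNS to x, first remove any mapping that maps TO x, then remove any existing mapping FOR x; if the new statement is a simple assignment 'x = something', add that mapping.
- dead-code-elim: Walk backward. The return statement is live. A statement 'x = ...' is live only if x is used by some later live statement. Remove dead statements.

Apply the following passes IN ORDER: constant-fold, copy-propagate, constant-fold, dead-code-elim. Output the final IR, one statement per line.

Initial IR:
  u = 6
  y = 1
  t = 5
  z = u
  v = 6
  x = 3 * 1
  return v
After constant-fold (7 stmts):
  u = 6
  y = 1
  t = 5
  z = u
  v = 6
  x = 3
  return v
After copy-propagate (7 stmts):
  u = 6
  y = 1
  t = 5
  z = 6
  v = 6
  x = 3
  return 6
After constant-fold (7 stmts):
  u = 6
  y = 1
  t = 5
  z = 6
  v = 6
  x = 3
  return 6
After dead-code-elim (1 stmts):
  return 6

Answer: return 6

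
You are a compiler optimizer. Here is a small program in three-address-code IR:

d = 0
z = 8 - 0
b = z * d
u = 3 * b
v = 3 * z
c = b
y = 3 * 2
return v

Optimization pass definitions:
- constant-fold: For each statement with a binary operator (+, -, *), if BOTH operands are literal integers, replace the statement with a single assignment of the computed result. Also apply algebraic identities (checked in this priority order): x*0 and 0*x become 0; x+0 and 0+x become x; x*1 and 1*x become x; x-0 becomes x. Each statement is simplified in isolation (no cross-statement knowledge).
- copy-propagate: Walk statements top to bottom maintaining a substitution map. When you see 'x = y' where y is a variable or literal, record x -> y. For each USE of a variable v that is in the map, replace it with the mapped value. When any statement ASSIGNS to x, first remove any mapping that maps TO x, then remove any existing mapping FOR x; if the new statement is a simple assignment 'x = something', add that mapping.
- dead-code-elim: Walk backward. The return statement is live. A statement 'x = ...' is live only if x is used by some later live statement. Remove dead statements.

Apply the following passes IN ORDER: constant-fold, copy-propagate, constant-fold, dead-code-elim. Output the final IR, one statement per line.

Initial IR:
  d = 0
  z = 8 - 0
  b = z * d
  u = 3 * b
  v = 3 * z
  c = b
  y = 3 * 2
  return v
After constant-fold (8 stmts):
  d = 0
  z = 8
  b = z * d
  u = 3 * b
  v = 3 * z
  c = b
  y = 6
  return v
After copy-propagate (8 stmts):
  d = 0
  z = 8
  b = 8 * 0
  u = 3 * b
  v = 3 * 8
  c = b
  y = 6
  return v
After constant-fold (8 stmts):
  d = 0
  z = 8
  b = 0
  u = 3 * b
  v = 24
  c = b
  y = 6
  return v
After dead-code-elim (2 stmts):
  v = 24
  return v

Answer: v = 24
return v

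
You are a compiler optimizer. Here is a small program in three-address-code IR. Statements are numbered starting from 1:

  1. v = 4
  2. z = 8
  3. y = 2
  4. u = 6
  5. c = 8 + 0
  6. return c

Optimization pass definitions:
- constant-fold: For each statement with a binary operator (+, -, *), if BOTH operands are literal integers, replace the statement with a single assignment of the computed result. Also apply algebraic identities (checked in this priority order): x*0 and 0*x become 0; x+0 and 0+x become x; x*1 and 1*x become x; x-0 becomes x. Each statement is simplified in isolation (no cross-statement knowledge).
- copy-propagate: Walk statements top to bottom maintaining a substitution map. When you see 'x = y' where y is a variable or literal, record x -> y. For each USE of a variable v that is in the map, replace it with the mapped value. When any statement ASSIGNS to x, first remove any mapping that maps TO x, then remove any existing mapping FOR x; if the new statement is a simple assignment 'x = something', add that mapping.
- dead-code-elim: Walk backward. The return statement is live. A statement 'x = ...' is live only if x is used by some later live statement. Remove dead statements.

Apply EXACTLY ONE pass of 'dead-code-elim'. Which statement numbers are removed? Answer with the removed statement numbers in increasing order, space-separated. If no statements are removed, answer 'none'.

Answer: 1 2 3 4

Derivation:
Backward liveness scan:
Stmt 1 'v = 4': DEAD (v not in live set [])
Stmt 2 'z = 8': DEAD (z not in live set [])
Stmt 3 'y = 2': DEAD (y not in live set [])
Stmt 4 'u = 6': DEAD (u not in live set [])
Stmt 5 'c = 8 + 0': KEEP (c is live); live-in = []
Stmt 6 'return c': KEEP (return); live-in = ['c']
Removed statement numbers: [1, 2, 3, 4]
Surviving IR:
  c = 8 + 0
  return c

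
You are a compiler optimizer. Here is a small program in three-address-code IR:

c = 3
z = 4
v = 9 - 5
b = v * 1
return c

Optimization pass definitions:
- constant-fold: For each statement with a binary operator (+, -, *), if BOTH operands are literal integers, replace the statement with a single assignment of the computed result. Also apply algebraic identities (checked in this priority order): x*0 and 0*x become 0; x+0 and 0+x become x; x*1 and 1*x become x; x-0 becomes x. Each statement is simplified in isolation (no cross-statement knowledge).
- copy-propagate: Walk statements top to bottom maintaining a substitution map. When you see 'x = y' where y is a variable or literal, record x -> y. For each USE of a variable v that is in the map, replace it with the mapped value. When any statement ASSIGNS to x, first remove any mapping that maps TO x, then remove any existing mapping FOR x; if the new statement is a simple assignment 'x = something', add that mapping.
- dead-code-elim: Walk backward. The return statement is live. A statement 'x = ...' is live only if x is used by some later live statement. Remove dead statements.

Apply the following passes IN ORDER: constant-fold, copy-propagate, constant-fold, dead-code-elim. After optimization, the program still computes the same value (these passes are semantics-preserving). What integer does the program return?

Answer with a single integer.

Answer: 3

Derivation:
Initial IR:
  c = 3
  z = 4
  v = 9 - 5
  b = v * 1
  return c
After constant-fold (5 stmts):
  c = 3
  z = 4
  v = 4
  b = v
  return c
After copy-propagate (5 stmts):
  c = 3
  z = 4
  v = 4
  b = 4
  return 3
After constant-fold (5 stmts):
  c = 3
  z = 4
  v = 4
  b = 4
  return 3
After dead-code-elim (1 stmts):
  return 3
Evaluate:
  c = 3  =>  c = 3
  z = 4  =>  z = 4
  v = 9 - 5  =>  v = 4
  b = v * 1  =>  b = 4
  return c = 3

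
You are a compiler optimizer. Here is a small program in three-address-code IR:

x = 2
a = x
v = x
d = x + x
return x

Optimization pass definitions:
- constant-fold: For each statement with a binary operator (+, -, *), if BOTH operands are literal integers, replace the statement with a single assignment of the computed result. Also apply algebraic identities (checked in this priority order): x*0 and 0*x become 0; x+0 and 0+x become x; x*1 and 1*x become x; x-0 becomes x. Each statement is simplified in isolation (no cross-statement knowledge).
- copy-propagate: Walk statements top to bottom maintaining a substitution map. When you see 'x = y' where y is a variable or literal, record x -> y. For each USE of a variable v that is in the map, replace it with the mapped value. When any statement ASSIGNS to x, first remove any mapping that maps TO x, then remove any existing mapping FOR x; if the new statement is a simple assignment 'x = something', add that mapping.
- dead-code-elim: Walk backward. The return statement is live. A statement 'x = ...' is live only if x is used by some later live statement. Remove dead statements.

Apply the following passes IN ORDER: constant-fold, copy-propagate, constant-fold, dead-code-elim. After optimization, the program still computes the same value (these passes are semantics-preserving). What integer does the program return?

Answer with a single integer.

Initial IR:
  x = 2
  a = x
  v = x
  d = x + x
  return x
After constant-fold (5 stmts):
  x = 2
  a = x
  v = x
  d = x + x
  return x
After copy-propagate (5 stmts):
  x = 2
  a = 2
  v = 2
  d = 2 + 2
  return 2
After constant-fold (5 stmts):
  x = 2
  a = 2
  v = 2
  d = 4
  return 2
After dead-code-elim (1 stmts):
  return 2
Evaluate:
  x = 2  =>  x = 2
  a = x  =>  a = 2
  v = x  =>  v = 2
  d = x + x  =>  d = 4
  return x = 2

Answer: 2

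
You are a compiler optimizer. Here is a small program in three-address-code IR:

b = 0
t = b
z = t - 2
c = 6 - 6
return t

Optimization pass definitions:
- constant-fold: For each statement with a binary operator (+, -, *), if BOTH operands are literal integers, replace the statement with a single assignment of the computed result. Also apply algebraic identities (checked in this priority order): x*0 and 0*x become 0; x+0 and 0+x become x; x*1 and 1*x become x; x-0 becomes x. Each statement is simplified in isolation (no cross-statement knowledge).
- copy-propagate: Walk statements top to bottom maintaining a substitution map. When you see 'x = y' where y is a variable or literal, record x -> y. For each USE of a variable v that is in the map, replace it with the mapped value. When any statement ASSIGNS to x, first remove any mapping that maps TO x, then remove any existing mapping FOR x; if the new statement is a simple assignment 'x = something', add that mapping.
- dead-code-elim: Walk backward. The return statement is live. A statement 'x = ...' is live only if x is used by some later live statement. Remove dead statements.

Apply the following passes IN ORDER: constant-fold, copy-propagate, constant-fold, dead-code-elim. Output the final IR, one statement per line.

Answer: return 0

Derivation:
Initial IR:
  b = 0
  t = b
  z = t - 2
  c = 6 - 6
  return t
After constant-fold (5 stmts):
  b = 0
  t = b
  z = t - 2
  c = 0
  return t
After copy-propagate (5 stmts):
  b = 0
  t = 0
  z = 0 - 2
  c = 0
  return 0
After constant-fold (5 stmts):
  b = 0
  t = 0
  z = -2
  c = 0
  return 0
After dead-code-elim (1 stmts):
  return 0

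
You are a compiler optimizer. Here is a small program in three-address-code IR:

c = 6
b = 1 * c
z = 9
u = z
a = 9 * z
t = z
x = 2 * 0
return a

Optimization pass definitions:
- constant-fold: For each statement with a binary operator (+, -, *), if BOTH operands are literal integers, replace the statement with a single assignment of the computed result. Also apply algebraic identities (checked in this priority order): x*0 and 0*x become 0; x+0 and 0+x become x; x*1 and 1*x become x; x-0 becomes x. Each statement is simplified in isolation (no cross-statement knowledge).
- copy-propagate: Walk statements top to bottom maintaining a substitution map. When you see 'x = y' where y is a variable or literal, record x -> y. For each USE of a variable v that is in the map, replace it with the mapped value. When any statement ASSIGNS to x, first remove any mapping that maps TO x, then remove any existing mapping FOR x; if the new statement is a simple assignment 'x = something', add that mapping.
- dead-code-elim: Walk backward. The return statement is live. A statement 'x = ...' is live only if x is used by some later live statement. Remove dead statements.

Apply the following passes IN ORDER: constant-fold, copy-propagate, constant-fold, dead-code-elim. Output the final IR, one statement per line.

Initial IR:
  c = 6
  b = 1 * c
  z = 9
  u = z
  a = 9 * z
  t = z
  x = 2 * 0
  return a
After constant-fold (8 stmts):
  c = 6
  b = c
  z = 9
  u = z
  a = 9 * z
  t = z
  x = 0
  return a
After copy-propagate (8 stmts):
  c = 6
  b = 6
  z = 9
  u = 9
  a = 9 * 9
  t = 9
  x = 0
  return a
After constant-fold (8 stmts):
  c = 6
  b = 6
  z = 9
  u = 9
  a = 81
  t = 9
  x = 0
  return a
After dead-code-elim (2 stmts):
  a = 81
  return a

Answer: a = 81
return a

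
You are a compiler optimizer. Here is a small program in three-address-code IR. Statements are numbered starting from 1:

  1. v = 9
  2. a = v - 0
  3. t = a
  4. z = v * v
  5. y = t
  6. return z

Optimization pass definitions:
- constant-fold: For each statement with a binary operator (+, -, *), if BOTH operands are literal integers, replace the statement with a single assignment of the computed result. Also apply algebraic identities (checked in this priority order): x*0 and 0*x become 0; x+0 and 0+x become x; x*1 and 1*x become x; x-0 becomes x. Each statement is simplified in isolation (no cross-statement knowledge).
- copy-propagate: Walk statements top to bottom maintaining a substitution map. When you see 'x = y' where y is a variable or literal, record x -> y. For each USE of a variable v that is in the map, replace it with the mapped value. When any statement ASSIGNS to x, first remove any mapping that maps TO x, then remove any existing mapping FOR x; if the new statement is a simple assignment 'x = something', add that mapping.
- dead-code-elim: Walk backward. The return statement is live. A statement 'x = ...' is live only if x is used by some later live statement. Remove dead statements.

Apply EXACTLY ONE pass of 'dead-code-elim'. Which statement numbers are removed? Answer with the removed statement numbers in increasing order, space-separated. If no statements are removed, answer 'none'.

Answer: 2 3 5

Derivation:
Backward liveness scan:
Stmt 1 'v = 9': KEEP (v is live); live-in = []
Stmt 2 'a = v - 0': DEAD (a not in live set ['v'])
Stmt 3 't = a': DEAD (t not in live set ['v'])
Stmt 4 'z = v * v': KEEP (z is live); live-in = ['v']
Stmt 5 'y = t': DEAD (y not in live set ['z'])
Stmt 6 'return z': KEEP (return); live-in = ['z']
Removed statement numbers: [2, 3, 5]
Surviving IR:
  v = 9
  z = v * v
  return z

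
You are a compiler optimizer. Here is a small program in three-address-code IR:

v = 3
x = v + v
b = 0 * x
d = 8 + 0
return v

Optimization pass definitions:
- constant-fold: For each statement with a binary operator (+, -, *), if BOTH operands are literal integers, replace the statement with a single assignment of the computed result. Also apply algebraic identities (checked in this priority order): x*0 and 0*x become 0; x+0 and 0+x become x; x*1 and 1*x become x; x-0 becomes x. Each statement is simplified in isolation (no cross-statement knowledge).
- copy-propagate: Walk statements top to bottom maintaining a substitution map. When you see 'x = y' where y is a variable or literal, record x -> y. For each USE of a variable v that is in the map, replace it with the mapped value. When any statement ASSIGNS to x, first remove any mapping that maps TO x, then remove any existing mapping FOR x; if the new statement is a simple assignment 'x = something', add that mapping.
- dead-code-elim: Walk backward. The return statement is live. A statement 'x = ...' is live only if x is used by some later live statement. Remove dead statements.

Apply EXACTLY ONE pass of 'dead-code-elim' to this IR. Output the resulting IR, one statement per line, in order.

Applying dead-code-elim statement-by-statement:
  [5] return v  -> KEEP (return); live=['v']
  [4] d = 8 + 0  -> DEAD (d not live)
  [3] b = 0 * x  -> DEAD (b not live)
  [2] x = v + v  -> DEAD (x not live)
  [1] v = 3  -> KEEP; live=[]
Result (2 stmts):
  v = 3
  return v

Answer: v = 3
return v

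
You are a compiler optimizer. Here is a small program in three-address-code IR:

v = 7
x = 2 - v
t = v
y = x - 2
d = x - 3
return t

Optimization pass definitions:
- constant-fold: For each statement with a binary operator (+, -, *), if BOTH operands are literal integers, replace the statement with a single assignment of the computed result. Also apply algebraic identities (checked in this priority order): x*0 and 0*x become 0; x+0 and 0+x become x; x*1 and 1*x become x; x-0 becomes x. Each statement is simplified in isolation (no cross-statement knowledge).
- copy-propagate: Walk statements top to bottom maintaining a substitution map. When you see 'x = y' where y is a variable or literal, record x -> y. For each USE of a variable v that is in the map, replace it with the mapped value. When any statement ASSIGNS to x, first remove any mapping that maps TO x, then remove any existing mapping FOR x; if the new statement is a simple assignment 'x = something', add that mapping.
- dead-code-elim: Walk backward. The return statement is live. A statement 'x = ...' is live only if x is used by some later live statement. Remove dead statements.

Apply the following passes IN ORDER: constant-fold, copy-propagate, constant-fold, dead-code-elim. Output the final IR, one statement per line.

Initial IR:
  v = 7
  x = 2 - v
  t = v
  y = x - 2
  d = x - 3
  return t
After constant-fold (6 stmts):
  v = 7
  x = 2 - v
  t = v
  y = x - 2
  d = x - 3
  return t
After copy-propagate (6 stmts):
  v = 7
  x = 2 - 7
  t = 7
  y = x - 2
  d = x - 3
  return 7
After constant-fold (6 stmts):
  v = 7
  x = -5
  t = 7
  y = x - 2
  d = x - 3
  return 7
After dead-code-elim (1 stmts):
  return 7

Answer: return 7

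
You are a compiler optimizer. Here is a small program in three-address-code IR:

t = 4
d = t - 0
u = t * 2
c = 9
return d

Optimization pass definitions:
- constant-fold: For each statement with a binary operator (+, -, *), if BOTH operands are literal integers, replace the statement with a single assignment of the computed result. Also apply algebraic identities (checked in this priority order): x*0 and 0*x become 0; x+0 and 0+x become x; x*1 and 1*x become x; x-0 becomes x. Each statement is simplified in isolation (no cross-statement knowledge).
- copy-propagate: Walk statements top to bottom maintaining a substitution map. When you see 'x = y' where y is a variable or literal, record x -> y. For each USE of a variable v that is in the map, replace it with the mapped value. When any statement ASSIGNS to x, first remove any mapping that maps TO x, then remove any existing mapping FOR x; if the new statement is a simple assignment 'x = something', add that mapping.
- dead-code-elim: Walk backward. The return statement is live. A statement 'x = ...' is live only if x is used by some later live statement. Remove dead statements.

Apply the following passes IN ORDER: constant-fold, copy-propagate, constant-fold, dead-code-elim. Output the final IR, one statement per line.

Answer: return 4

Derivation:
Initial IR:
  t = 4
  d = t - 0
  u = t * 2
  c = 9
  return d
After constant-fold (5 stmts):
  t = 4
  d = t
  u = t * 2
  c = 9
  return d
After copy-propagate (5 stmts):
  t = 4
  d = 4
  u = 4 * 2
  c = 9
  return 4
After constant-fold (5 stmts):
  t = 4
  d = 4
  u = 8
  c = 9
  return 4
After dead-code-elim (1 stmts):
  return 4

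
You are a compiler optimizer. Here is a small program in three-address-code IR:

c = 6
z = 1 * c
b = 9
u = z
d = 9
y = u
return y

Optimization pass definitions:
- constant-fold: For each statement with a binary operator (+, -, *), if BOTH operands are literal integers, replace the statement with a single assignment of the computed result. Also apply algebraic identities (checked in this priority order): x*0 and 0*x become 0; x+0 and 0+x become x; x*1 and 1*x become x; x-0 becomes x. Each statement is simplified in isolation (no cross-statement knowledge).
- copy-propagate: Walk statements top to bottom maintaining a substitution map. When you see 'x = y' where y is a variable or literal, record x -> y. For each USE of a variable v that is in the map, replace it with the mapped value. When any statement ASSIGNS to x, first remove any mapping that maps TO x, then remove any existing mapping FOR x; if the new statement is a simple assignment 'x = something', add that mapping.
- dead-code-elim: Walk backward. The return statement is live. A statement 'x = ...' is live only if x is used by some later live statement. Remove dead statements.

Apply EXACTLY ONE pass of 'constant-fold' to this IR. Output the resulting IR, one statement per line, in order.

Answer: c = 6
z = c
b = 9
u = z
d = 9
y = u
return y

Derivation:
Applying constant-fold statement-by-statement:
  [1] c = 6  (unchanged)
  [2] z = 1 * c  -> z = c
  [3] b = 9  (unchanged)
  [4] u = z  (unchanged)
  [5] d = 9  (unchanged)
  [6] y = u  (unchanged)
  [7] return y  (unchanged)
Result (7 stmts):
  c = 6
  z = c
  b = 9
  u = z
  d = 9
  y = u
  return y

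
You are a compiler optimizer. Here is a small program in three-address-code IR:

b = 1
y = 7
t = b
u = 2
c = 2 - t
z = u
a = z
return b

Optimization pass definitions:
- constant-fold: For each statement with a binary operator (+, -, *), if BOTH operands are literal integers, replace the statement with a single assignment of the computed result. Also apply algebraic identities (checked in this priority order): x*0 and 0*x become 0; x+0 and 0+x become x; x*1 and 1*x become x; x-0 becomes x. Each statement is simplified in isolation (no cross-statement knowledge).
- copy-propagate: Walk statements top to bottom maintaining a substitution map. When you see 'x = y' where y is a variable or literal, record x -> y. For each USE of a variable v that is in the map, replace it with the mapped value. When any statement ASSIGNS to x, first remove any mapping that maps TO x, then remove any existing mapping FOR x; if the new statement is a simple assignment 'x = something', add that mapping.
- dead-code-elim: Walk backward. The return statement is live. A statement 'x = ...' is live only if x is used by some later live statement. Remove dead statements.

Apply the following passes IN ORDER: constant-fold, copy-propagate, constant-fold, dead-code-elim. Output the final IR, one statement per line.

Answer: return 1

Derivation:
Initial IR:
  b = 1
  y = 7
  t = b
  u = 2
  c = 2 - t
  z = u
  a = z
  return b
After constant-fold (8 stmts):
  b = 1
  y = 7
  t = b
  u = 2
  c = 2 - t
  z = u
  a = z
  return b
After copy-propagate (8 stmts):
  b = 1
  y = 7
  t = 1
  u = 2
  c = 2 - 1
  z = 2
  a = 2
  return 1
After constant-fold (8 stmts):
  b = 1
  y = 7
  t = 1
  u = 2
  c = 1
  z = 2
  a = 2
  return 1
After dead-code-elim (1 stmts):
  return 1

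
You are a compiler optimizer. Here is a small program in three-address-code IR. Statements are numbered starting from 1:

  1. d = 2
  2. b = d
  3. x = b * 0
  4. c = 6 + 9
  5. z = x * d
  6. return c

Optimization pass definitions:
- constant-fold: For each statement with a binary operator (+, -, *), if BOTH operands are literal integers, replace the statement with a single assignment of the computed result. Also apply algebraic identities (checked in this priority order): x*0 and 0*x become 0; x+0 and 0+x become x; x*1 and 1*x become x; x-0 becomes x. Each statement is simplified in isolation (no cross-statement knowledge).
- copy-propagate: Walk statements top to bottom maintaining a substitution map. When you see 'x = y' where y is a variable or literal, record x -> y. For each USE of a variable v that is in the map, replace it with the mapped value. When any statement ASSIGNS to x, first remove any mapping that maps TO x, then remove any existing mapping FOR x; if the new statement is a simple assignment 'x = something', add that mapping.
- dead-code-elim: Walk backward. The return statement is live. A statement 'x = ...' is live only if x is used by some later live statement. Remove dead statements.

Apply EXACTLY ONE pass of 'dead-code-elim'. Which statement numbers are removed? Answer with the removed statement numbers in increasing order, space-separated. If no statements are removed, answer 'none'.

Backward liveness scan:
Stmt 1 'd = 2': DEAD (d not in live set [])
Stmt 2 'b = d': DEAD (b not in live set [])
Stmt 3 'x = b * 0': DEAD (x not in live set [])
Stmt 4 'c = 6 + 9': KEEP (c is live); live-in = []
Stmt 5 'z = x * d': DEAD (z not in live set ['c'])
Stmt 6 'return c': KEEP (return); live-in = ['c']
Removed statement numbers: [1, 2, 3, 5]
Surviving IR:
  c = 6 + 9
  return c

Answer: 1 2 3 5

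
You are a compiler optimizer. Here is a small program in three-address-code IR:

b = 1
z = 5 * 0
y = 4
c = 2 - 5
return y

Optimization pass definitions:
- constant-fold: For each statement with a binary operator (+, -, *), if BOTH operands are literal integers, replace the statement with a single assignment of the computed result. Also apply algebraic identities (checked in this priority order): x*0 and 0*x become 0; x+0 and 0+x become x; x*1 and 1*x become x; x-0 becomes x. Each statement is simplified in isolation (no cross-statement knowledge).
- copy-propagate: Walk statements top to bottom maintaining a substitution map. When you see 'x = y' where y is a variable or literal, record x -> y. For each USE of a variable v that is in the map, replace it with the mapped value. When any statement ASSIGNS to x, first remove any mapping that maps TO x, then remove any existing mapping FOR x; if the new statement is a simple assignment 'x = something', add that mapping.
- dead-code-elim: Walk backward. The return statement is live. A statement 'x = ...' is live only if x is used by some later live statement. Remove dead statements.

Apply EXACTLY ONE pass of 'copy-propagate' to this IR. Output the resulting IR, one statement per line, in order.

Answer: b = 1
z = 5 * 0
y = 4
c = 2 - 5
return 4

Derivation:
Applying copy-propagate statement-by-statement:
  [1] b = 1  (unchanged)
  [2] z = 5 * 0  (unchanged)
  [3] y = 4  (unchanged)
  [4] c = 2 - 5  (unchanged)
  [5] return y  -> return 4
Result (5 stmts):
  b = 1
  z = 5 * 0
  y = 4
  c = 2 - 5
  return 4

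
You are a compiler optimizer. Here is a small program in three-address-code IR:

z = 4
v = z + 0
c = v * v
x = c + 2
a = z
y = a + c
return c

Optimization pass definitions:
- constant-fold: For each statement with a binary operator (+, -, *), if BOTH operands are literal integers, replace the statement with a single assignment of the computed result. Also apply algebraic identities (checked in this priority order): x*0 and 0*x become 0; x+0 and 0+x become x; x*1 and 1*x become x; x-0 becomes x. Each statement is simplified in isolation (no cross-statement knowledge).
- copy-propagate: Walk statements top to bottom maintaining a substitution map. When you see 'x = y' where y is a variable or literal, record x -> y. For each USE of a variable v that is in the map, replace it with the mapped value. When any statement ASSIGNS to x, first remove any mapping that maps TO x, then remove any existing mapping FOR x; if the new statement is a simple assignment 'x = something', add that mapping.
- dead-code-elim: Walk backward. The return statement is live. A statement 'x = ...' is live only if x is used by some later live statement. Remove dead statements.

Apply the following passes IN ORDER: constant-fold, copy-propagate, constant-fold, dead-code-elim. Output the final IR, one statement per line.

Initial IR:
  z = 4
  v = z + 0
  c = v * v
  x = c + 2
  a = z
  y = a + c
  return c
After constant-fold (7 stmts):
  z = 4
  v = z
  c = v * v
  x = c + 2
  a = z
  y = a + c
  return c
After copy-propagate (7 stmts):
  z = 4
  v = 4
  c = 4 * 4
  x = c + 2
  a = 4
  y = 4 + c
  return c
After constant-fold (7 stmts):
  z = 4
  v = 4
  c = 16
  x = c + 2
  a = 4
  y = 4 + c
  return c
After dead-code-elim (2 stmts):
  c = 16
  return c

Answer: c = 16
return c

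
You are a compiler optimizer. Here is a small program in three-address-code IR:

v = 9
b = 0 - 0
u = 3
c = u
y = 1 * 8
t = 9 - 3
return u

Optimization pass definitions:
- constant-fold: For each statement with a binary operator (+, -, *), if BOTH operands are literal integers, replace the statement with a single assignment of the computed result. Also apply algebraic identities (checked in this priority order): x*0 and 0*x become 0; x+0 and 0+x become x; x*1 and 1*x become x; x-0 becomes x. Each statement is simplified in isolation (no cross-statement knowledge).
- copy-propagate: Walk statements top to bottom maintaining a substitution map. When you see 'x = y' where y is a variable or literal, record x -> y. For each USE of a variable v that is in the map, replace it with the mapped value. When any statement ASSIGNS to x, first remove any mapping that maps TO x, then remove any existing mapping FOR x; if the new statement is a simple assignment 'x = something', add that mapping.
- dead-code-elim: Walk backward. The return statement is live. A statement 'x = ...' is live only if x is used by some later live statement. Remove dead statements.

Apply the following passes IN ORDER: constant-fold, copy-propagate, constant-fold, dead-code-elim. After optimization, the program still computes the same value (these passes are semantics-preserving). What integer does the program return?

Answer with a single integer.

Initial IR:
  v = 9
  b = 0 - 0
  u = 3
  c = u
  y = 1 * 8
  t = 9 - 3
  return u
After constant-fold (7 stmts):
  v = 9
  b = 0
  u = 3
  c = u
  y = 8
  t = 6
  return u
After copy-propagate (7 stmts):
  v = 9
  b = 0
  u = 3
  c = 3
  y = 8
  t = 6
  return 3
After constant-fold (7 stmts):
  v = 9
  b = 0
  u = 3
  c = 3
  y = 8
  t = 6
  return 3
After dead-code-elim (1 stmts):
  return 3
Evaluate:
  v = 9  =>  v = 9
  b = 0 - 0  =>  b = 0
  u = 3  =>  u = 3
  c = u  =>  c = 3
  y = 1 * 8  =>  y = 8
  t = 9 - 3  =>  t = 6
  return u = 3

Answer: 3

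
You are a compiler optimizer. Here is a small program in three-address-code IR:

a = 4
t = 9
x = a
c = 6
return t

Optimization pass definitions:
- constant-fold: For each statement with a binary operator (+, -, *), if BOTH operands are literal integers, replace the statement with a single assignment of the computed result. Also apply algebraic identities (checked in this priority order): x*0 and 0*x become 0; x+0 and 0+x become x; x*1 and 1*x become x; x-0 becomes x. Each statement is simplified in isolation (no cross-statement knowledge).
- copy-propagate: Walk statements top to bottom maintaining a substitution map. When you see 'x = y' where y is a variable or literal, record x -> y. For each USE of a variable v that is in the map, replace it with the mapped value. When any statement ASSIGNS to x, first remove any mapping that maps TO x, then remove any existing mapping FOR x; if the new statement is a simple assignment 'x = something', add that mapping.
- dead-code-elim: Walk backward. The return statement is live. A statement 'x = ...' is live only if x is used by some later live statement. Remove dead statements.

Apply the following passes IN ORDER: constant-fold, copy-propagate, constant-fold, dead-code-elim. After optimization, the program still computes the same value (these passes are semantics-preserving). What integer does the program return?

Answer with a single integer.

Answer: 9

Derivation:
Initial IR:
  a = 4
  t = 9
  x = a
  c = 6
  return t
After constant-fold (5 stmts):
  a = 4
  t = 9
  x = a
  c = 6
  return t
After copy-propagate (5 stmts):
  a = 4
  t = 9
  x = 4
  c = 6
  return 9
After constant-fold (5 stmts):
  a = 4
  t = 9
  x = 4
  c = 6
  return 9
After dead-code-elim (1 stmts):
  return 9
Evaluate:
  a = 4  =>  a = 4
  t = 9  =>  t = 9
  x = a  =>  x = 4
  c = 6  =>  c = 6
  return t = 9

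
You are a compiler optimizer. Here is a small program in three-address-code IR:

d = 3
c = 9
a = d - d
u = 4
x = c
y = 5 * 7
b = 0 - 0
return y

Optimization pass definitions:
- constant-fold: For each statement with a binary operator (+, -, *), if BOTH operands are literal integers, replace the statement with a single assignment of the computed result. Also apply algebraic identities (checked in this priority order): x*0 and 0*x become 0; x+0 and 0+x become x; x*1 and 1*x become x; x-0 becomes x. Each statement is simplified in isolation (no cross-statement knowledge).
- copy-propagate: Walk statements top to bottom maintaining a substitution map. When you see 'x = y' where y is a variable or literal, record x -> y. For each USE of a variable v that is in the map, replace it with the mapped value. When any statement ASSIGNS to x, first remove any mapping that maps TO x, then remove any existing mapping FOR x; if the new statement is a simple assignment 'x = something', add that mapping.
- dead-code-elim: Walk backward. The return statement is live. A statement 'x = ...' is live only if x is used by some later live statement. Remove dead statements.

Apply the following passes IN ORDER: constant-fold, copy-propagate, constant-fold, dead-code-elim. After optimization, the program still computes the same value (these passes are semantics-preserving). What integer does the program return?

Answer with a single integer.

Initial IR:
  d = 3
  c = 9
  a = d - d
  u = 4
  x = c
  y = 5 * 7
  b = 0 - 0
  return y
After constant-fold (8 stmts):
  d = 3
  c = 9
  a = d - d
  u = 4
  x = c
  y = 35
  b = 0
  return y
After copy-propagate (8 stmts):
  d = 3
  c = 9
  a = 3 - 3
  u = 4
  x = 9
  y = 35
  b = 0
  return 35
After constant-fold (8 stmts):
  d = 3
  c = 9
  a = 0
  u = 4
  x = 9
  y = 35
  b = 0
  return 35
After dead-code-elim (1 stmts):
  return 35
Evaluate:
  d = 3  =>  d = 3
  c = 9  =>  c = 9
  a = d - d  =>  a = 0
  u = 4  =>  u = 4
  x = c  =>  x = 9
  y = 5 * 7  =>  y = 35
  b = 0 - 0  =>  b = 0
  return y = 35

Answer: 35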